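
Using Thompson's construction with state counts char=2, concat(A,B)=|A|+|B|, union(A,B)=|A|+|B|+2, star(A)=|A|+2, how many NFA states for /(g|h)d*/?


Syntax tree has 3 char leaf(s), 1 union(s), 1 star(s)
chars contribute 3×2 = 6; each union adds +2; each star adds +2
Total: 6 + 2 + 2 = 10 states


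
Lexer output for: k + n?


Scan left to right, longest-match per lexeme
Tokens: ID(k), OP(+), ID(n)


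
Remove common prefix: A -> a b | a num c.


Common prefix: 'a'
Factored: A -> a A', A' -> b | num c


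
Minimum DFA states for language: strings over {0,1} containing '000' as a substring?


KMP-style automaton: 3 progress states + 1 absorbing accept = 4
Minimal DFA: 4 states


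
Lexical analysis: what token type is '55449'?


Pattern: digits only
Type: INTEGER_LITERAL


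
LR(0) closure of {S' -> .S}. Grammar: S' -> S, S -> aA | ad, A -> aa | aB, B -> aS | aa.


Start: S' -> .S
For each item with dot before a nonterminal B, add B -> .γ for every B-production
Closure: [S' -> .S, S -> .aA, S -> .ad]


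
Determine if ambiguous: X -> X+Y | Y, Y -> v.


precedence layered via separate nonterminal Y: deterministic
Unambiguous


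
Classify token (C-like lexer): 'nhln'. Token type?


Pattern: letter/underscore followed by alphanumerics, not a keyword
Type: IDENTIFIER


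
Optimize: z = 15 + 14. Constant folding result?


15 + 14 = 29 at compile time
Optimized: z = 29


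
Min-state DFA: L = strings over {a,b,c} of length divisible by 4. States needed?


Track length mod 4: states 0..3, accept at 0
Minimal DFA: 4 states


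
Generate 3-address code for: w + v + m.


Break into single-operator statements:
t1 = w + v
t2 = t1 + m


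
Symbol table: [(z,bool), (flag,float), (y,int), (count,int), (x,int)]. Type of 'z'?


Lookup 'z' → type bool


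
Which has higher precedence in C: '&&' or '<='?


'<=' is relational (level 7); '&&' is logical AND (level 2)
Higher level binds tighter
'<=' has higher precedence than '&&'


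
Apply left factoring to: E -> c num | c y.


Common prefix: 'c'
Factored: E -> c E', E' -> num | y


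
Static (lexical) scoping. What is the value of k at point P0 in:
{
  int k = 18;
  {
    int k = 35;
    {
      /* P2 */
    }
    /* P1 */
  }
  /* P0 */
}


k declared in the same block as P0
k = 18


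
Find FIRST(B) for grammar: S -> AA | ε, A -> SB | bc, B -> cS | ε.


Per alternative of B: FIRST(cS) = {c}; FIRST(ε) = {ε}
FIRST(B) = {c, ε}


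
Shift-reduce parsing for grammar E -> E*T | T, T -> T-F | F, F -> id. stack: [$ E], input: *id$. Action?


shift '*' to continue E -> E*T
Action: shift


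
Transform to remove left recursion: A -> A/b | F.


Left-recursive alternatives: A/b; non-recursive: F
Introduce A': A -> FA', A' -> /bA' | ε


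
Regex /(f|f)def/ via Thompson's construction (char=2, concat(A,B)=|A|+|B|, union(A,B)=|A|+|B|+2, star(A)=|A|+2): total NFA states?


Syntax tree has 5 char leaf(s), 1 union(s), 0 star(s)
chars contribute 5×2 = 10; each union adds +2; each star adds +2
Total: 10 + 2 + 0 = 12 states


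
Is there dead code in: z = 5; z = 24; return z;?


first assignment to z is overwritten before any read
Dead: 'z = 5'


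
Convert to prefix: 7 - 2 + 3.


left-to-right (same/higher precedence on left): tree is (+ (- 7 2) 3)
Prefix: + - 7 2 3


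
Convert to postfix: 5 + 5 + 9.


Left to right (same or higher precedence on left)
Postfix: 5 5 + 9 +


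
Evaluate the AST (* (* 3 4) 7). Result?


Evaluate inner: (* 3 4) = 12
Evaluate root: (* 12 7) = 84
Result: 84


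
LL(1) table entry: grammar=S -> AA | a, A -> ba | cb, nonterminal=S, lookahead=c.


For [S, c]: 'c' ∈ FIRST(AA)
Entry: S -> AA


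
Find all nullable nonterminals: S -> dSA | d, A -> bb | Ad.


A nonterminal is nullable iff some alternative derives ε (directly, or every symbol in it is nullable)
Nullable: {}


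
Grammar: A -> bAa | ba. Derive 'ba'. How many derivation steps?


Derivation: A => ba
Steps: 1


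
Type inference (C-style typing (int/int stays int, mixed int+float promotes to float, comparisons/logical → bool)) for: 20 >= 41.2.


Operand types: int >= float
Rule: comparison yields bool
Result type: bool


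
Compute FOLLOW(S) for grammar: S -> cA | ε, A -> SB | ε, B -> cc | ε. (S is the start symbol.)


$ ∈ FOLLOW(S). For each A -> αBβ: add FIRST(β)\{ε} to FOLLOW(B); if β nullable, add FOLLOW(A).
FOLLOW(S) = {$, c}


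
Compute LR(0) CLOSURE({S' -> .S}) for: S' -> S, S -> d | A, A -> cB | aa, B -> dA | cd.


Start: S' -> .S
For each item with dot before a nonterminal B, add B -> .γ for every B-production
Closure: [S' -> .S, S -> .d, S -> .A, A -> .cB, A -> .aa]


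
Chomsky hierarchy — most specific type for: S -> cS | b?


Right-linear: every RHS is a terminal or a terminal followed by one nonterminal
Classification: Type 3 (Regular)


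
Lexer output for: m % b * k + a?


Scan left to right, longest-match per lexeme
Tokens: ID(m), OP(%), ID(b), OP(*), ID(k), OP(+), ID(a)


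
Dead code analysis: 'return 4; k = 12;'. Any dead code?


statement follows a return and is unreachable
Dead: 'k = 12'


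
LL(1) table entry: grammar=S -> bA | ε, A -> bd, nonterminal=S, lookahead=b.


For [S, b]: 'b' ∈ FIRST(bA)
Entry: S -> bA


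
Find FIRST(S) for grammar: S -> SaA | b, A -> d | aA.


Per alternative of S: FIRST(SaA) = {b}; FIRST(b) = {b}
FIRST(S) = {b}


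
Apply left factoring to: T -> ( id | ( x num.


Common prefix: '('
Factored: T -> ( T', T' -> id | x num


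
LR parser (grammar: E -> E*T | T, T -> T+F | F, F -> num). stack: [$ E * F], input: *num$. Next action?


'F' (not preceded by T+) is the handle for T -> F
Action: reduce (T -> F)


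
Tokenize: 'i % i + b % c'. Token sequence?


Scan left to right, longest-match per lexeme
Tokens: ID(i), OP(%), ID(i), OP(+), ID(b), OP(%), ID(c)


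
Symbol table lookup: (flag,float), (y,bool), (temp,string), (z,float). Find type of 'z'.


Lookup 'z' → type float


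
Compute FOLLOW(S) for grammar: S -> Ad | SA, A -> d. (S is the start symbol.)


$ ∈ FOLLOW(S). For each A -> αBβ: add FIRST(β)\{ε} to FOLLOW(B); if β nullable, add FOLLOW(A).
FOLLOW(S) = {$, d}


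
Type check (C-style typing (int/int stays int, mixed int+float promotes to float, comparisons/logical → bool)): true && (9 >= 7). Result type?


Operand types: bool && bool
Rule: logical operators take bool operands and yield bool
Result type: bool


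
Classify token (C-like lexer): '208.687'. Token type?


Pattern: digits with a decimal point
Type: FLOAT_LITERAL


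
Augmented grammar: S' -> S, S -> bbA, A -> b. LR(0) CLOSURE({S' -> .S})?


Start: S' -> .S
For each item with dot before a nonterminal B, add B -> .γ for every B-production
Closure: [S' -> .S, S -> .bbA]


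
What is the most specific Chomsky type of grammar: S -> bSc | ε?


Single nonterminal LHS, but b^n c^n is not regular
Classification: Type 2 (Context-Free)


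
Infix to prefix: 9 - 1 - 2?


left-to-right (same/higher precedence on left): tree is (- (- 9 1) 2)
Prefix: - - 9 1 2


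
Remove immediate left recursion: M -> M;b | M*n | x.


Left-recursive alternatives: M;b, M*n; non-recursive: x
Introduce M': M -> xM', M' -> ;bM' | *nM' | ε


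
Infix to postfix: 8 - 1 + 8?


Left to right (same or higher precedence on left)
Postfix: 8 1 - 8 +


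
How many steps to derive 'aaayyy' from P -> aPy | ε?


Derivation: P => aPy => aaPyy => aaaPyyy => aaayyy
Steps: 4


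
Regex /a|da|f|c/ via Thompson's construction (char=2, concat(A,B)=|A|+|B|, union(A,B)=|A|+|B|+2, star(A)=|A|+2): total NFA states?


Syntax tree has 5 char leaf(s), 3 union(s), 0 star(s)
chars contribute 5×2 = 10; each union adds +2; each star adds +2
Total: 10 + 6 + 0 = 16 states


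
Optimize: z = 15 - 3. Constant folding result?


15 - 3 = 12 at compile time
Optimized: z = 12


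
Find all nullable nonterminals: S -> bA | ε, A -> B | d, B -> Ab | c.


A nonterminal is nullable iff some alternative derives ε (directly, or every symbol in it is nullable)
Nullable: {S}


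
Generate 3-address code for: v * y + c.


Break into single-operator statements:
t1 = v * y
t2 = t1 + c


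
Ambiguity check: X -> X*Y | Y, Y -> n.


precedence layered via separate nonterminal Y: deterministic
Unambiguous


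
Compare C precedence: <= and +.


'+' is additive (level 9); '<=' is relational (level 7)
Higher level binds tighter
'+' has higher precedence than '<='


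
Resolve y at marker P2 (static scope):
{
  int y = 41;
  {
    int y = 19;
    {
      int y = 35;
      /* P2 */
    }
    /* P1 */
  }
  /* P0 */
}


y declared in the same block as P2
y = 35


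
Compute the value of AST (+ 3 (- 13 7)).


Evaluate inner: (- 13 7) = 6
Evaluate root: (+ 3 6) = 9
Result: 9


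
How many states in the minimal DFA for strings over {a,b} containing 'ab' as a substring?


KMP-style automaton: 2 progress states + 1 absorbing accept = 3
Minimal DFA: 3 states


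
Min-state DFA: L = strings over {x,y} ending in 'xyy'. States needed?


Track the longest suffix of input matching a prefix of 'xyy': 4 classes (prefixes of length 0..3)
Minimal DFA: 4 states


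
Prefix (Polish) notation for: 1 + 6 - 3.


left-to-right (same/higher precedence on left): tree is (- (+ 1 6) 3)
Prefix: - + 1 6 3


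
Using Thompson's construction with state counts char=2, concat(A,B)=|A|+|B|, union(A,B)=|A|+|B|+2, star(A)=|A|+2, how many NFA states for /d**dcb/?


Syntax tree has 4 char leaf(s), 0 union(s), 2 star(s)
chars contribute 4×2 = 8; each union adds +2; each star adds +2
Total: 8 + 0 + 4 = 12 states


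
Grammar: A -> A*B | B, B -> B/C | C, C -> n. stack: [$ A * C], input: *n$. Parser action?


'C' (not preceded by B/) is the handle for B -> C
Action: reduce (B -> C)


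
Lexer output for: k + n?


Scan left to right, longest-match per lexeme
Tokens: ID(k), OP(+), ID(n)


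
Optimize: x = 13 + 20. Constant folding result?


13 + 20 = 33 at compile time
Optimized: x = 33


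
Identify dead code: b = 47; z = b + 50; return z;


b is read by z's definition; z is returned
No dead code


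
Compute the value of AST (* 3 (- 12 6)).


Evaluate inner: (- 12 6) = 6
Evaluate root: (* 3 6) = 18
Result: 18


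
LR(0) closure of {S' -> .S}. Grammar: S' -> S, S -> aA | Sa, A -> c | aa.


Start: S' -> .S
For each item with dot before a nonterminal B, add B -> .γ for every B-production
Closure: [S' -> .S, S -> .aA, S -> .Sa]


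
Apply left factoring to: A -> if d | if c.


Common prefix: 'if'
Factored: A -> if A', A' -> d | c


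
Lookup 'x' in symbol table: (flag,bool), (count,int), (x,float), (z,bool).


Lookup 'x' → type float


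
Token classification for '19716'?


Pattern: digits only
Type: INTEGER_LITERAL


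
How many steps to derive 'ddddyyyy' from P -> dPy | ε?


Derivation: P => dPy => ddPyy => dddPyyy => ddddPyyyy => ddddyyyy
Steps: 5


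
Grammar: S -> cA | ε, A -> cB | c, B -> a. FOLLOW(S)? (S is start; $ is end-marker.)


$ ∈ FOLLOW(S). For each A -> αBβ: add FIRST(β)\{ε} to FOLLOW(B); if β nullable, add FOLLOW(A).
FOLLOW(S) = {$}


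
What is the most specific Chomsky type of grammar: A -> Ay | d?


Left-linear: every RHS is a terminal or one nonterminal followed by a terminal
Classification: Type 3 (Regular)


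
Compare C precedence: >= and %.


'%' is multiplicative (level 10); '>=' is relational (level 7)
Higher level binds tighter
'%' has higher precedence than '>='


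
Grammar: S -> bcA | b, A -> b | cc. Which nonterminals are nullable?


A nonterminal is nullable iff some alternative derives ε (directly, or every symbol in it is nullable)
Nullable: {}


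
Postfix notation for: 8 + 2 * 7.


* has higher precedence, evaluate 2*7 first
Postfix: 8 2 7 * +


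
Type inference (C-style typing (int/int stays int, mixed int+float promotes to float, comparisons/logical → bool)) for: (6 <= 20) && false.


Operand types: bool && bool
Rule: logical operators take bool operands and yield bool
Result type: bool


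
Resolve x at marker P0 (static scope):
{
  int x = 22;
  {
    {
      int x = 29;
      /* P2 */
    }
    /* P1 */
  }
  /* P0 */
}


x declared in the same block as P0
x = 22


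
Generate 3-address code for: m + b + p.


Break into single-operator statements:
t1 = m + b
t2 = t1 + p


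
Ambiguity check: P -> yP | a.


right-linear, alternatives start with distinct terminals 'y' vs 'a': unique leftmost derivation
Unambiguous


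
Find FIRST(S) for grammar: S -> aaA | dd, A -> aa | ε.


Per alternative of S: FIRST(aaA) = {a}; FIRST(dd) = {d}
FIRST(S) = {a, d}


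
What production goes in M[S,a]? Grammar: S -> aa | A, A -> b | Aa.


For [S, a]: 'a' ∈ FIRST(aa)
Entry: S -> aa


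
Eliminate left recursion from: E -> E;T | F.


Left-recursive alternatives: E;T; non-recursive: F
Introduce E': E -> FE', E' -> ;TE' | ε


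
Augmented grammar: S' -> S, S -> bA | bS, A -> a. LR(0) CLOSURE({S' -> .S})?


Start: S' -> .S
For each item with dot before a nonterminal B, add B -> .γ for every B-production
Closure: [S' -> .S, S -> .bA, S -> .bS]


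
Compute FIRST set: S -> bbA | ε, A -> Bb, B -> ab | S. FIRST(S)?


Per alternative of S: FIRST(bbA) = {b}; FIRST(ε) = {ε}
FIRST(S) = {b, ε}


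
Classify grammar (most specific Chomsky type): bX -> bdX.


LHS has context (more than one symbol) and |LHS| ≤ |RHS|
Classification: Type 1 (Context-Sensitive)


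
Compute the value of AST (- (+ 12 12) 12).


Evaluate inner: (+ 12 12) = 24
Evaluate root: (- 24 12) = 12
Result: 12


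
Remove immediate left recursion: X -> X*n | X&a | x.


Left-recursive alternatives: X*n, X&a; non-recursive: x
Introduce X': X -> xX', X' -> *nX' | &aX' | ε


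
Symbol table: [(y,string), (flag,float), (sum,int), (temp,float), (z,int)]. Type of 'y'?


Lookup 'y' → type string


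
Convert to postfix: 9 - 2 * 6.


* has higher precedence, evaluate 2*6 first
Postfix: 9 2 6 * -


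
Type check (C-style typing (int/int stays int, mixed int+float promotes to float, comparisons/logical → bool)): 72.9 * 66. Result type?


Operand types: float * int
Rule: mixed int/float promotes to float; int/int stays int
Result type: float


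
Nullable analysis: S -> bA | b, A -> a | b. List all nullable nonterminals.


A nonterminal is nullable iff some alternative derives ε (directly, or every symbol in it is nullable)
Nullable: {}


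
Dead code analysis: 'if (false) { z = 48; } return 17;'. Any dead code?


condition is constant false, so the whole block is unreachable
Dead: 'if (false) { z = 48; }'


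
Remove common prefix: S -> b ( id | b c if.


Common prefix: 'b'
Factored: S -> b S', S' -> ( id | c if


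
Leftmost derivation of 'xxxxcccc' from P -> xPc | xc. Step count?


Derivation: P => xPc => xxPcc => xxxPccc => xxxxcccc
Steps: 4


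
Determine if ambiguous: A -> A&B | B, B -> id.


precedence layered via separate nonterminal B: deterministic
Unambiguous


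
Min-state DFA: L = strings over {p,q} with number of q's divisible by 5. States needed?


Track (count of q) mod 5: states 0..4, accept at 0
Minimal DFA: 5 states


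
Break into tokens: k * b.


Scan left to right, longest-match per lexeme
Tokens: ID(k), OP(*), ID(b)


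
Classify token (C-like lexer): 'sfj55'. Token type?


Pattern: letter/underscore followed by alphanumerics, not a keyword
Type: IDENTIFIER


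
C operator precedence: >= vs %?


'%' is multiplicative (level 10); '>=' is relational (level 7)
Higher level binds tighter
'%' has higher precedence than '>='


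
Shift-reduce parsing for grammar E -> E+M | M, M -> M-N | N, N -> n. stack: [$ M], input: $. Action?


lookahead ∉ {-} so M won't extend; reduce E -> M
Action: reduce (E -> M)


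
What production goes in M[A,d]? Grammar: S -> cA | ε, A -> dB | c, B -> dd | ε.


For [A, d]: 'd' ∈ FIRST(dB)
Entry: A -> dB


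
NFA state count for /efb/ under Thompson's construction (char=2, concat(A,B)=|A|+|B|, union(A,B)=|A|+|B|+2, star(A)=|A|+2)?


Syntax tree has 3 char leaf(s), 0 union(s), 0 star(s)
chars contribute 3×2 = 6; each union adds +2; each star adds +2
Total: 6 + 0 + 0 = 6 states


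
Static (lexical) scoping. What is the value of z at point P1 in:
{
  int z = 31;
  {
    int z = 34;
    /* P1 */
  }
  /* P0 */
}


z declared in the same block as P1
z = 34


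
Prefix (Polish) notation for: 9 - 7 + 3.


left-to-right (same/higher precedence on left): tree is (+ (- 9 7) 3)
Prefix: + - 9 7 3


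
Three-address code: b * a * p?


Break into single-operator statements:
t1 = b * a
t2 = t1 * p


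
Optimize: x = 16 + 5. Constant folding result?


16 + 5 = 21 at compile time
Optimized: x = 21


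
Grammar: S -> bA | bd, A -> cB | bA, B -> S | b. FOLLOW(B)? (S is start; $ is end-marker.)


$ ∈ FOLLOW(S). For each A -> αBβ: add FIRST(β)\{ε} to FOLLOW(B); if β nullable, add FOLLOW(A).
FOLLOW(B) = {$}


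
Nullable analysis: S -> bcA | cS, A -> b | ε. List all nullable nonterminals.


A nonterminal is nullable iff some alternative derives ε (directly, or every symbol in it is nullable)
Nullable: {A}


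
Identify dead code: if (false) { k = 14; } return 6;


condition is constant false, so the whole block is unreachable
Dead: 'if (false) { k = 14; }'


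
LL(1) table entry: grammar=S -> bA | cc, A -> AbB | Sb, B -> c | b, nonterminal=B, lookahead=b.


For [B, b]: 'b' ∈ FIRST(b)
Entry: B -> b


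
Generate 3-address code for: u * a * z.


Break into single-operator statements:
t1 = u * a
t2 = t1 * z


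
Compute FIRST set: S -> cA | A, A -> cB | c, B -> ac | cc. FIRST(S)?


Per alternative of S: FIRST(cA) = {c}; FIRST(A) = {c}
FIRST(S) = {c}


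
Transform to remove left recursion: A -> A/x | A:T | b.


Left-recursive alternatives: A/x, A:T; non-recursive: b
Introduce A': A -> bA', A' -> /xA' | :TA' | ε


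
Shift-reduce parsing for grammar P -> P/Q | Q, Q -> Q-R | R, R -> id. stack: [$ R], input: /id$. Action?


'R' (not preceded by Q-) is the handle for Q -> R
Action: reduce (Q -> R)


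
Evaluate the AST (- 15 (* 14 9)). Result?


Evaluate inner: (* 14 9) = 126
Evaluate root: (- 15 126) = -111
Result: -111


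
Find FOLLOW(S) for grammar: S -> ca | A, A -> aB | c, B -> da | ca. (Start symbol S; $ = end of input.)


$ ∈ FOLLOW(S). For each A -> αBβ: add FIRST(β)\{ε} to FOLLOW(B); if β nullable, add FOLLOW(A).
FOLLOW(S) = {$}


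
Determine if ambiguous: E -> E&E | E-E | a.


'a&a-a' has two parse trees (no precedence encoded between & and -)
Ambiguous


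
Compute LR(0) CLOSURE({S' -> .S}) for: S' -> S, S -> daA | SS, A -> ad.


Start: S' -> .S
For each item with dot before a nonterminal B, add B -> .γ for every B-production
Closure: [S' -> .S, S -> .daA, S -> .SS]


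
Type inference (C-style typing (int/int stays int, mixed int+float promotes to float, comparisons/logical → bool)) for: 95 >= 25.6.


Operand types: int >= float
Rule: comparison yields bool
Result type: bool


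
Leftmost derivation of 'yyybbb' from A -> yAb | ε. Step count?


Derivation: A => yAb => yyAbb => yyyAbbb => yyybbb
Steps: 4


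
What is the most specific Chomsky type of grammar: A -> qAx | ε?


Single nonterminal LHS, but q^n x^n is not regular
Classification: Type 2 (Context-Free)


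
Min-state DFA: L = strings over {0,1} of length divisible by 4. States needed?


Track length mod 4: states 0..3, accept at 0
Minimal DFA: 4 states


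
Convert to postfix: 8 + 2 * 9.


* has higher precedence, evaluate 2*9 first
Postfix: 8 2 9 * +


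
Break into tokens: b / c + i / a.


Scan left to right, longest-match per lexeme
Tokens: ID(b), OP(/), ID(c), OP(+), ID(i), OP(/), ID(a)


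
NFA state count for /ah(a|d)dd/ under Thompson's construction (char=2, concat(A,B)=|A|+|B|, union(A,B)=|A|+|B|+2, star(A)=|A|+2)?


Syntax tree has 6 char leaf(s), 1 union(s), 0 star(s)
chars contribute 6×2 = 12; each union adds +2; each star adds +2
Total: 12 + 2 + 0 = 14 states


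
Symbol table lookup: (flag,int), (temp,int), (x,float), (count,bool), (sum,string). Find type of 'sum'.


Lookup 'sum' → type string


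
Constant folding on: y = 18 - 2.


18 - 2 = 16 at compile time
Optimized: y = 16


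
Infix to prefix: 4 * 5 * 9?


left-to-right (same/higher precedence on left): tree is (* (* 4 5) 9)
Prefix: * * 4 5 9


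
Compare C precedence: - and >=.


'-' is additive (level 9); '>=' is relational (level 7)
Higher level binds tighter
'-' has higher precedence than '>='


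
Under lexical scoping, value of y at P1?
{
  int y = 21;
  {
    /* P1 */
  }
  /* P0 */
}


P1's block does not declare y; resolves to the enclosing declaration at depth 0
y = 21


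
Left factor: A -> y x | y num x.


Common prefix: 'y'
Factored: A -> y A', A' -> x | num x


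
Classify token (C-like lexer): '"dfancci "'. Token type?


Pattern: double-quoted sequence
Type: STRING_LITERAL


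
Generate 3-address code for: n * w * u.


Break into single-operator statements:
t1 = n * w
t2 = t1 * u


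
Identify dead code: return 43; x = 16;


statement follows a return and is unreachable
Dead: 'x = 16'


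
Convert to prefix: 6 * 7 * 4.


left-to-right (same/higher precedence on left): tree is (* (* 6 7) 4)
Prefix: * * 6 7 4


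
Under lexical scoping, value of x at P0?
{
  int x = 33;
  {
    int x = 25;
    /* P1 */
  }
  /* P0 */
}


x declared in the same block as P0
x = 33


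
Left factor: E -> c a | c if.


Common prefix: 'c'
Factored: E -> c E', E' -> a | if


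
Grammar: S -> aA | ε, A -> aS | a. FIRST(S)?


Per alternative of S: FIRST(aA) = {a}; FIRST(ε) = {ε}
FIRST(S) = {a, ε}


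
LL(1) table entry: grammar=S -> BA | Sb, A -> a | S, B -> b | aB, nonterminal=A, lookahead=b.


For [A, b]: 'b' ∈ FIRST(S)
Entry: A -> S


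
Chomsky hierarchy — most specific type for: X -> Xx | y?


Left-linear: every RHS is a terminal or one nonterminal followed by a terminal
Classification: Type 3 (Regular)


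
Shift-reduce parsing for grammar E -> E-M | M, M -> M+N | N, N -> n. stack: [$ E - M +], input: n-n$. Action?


no handle; shift 'n'
Action: shift


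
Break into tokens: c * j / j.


Scan left to right, longest-match per lexeme
Tokens: ID(c), OP(*), ID(j), OP(/), ID(j)


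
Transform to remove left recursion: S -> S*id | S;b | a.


Left-recursive alternatives: S*id, S;b; non-recursive: a
Introduce S': S -> aS', S' -> *idS' | ;bS' | ε


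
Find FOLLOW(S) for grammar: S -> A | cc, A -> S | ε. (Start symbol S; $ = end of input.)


$ ∈ FOLLOW(S). For each A -> αBβ: add FIRST(β)\{ε} to FOLLOW(B); if β nullable, add FOLLOW(A).
FOLLOW(S) = {$}


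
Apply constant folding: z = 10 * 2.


10 * 2 = 20 at compile time
Optimized: z = 20


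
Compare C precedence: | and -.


'-' is additive (level 9); '|' is bitwise OR (level 3)
Higher level binds tighter
'-' has higher precedence than '|'


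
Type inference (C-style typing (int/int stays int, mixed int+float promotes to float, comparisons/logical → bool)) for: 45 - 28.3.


Operand types: int - float
Rule: mixed int/float promotes to float; int/int stays int
Result type: float


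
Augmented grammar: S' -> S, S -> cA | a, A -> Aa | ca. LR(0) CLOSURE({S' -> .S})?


Start: S' -> .S
For each item with dot before a nonterminal B, add B -> .γ for every B-production
Closure: [S' -> .S, S -> .cA, S -> .a]


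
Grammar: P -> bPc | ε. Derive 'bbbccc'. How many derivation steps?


Derivation: P => bPc => bbPcc => bbbPccc => bbbccc
Steps: 4


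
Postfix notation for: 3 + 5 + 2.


Left to right (same or higher precedence on left)
Postfix: 3 5 + 2 +


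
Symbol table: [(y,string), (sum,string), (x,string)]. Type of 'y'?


Lookup 'y' → type string


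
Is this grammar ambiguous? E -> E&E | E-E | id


'id&id-id' has two parse trees (no precedence encoded between & and -)
Ambiguous


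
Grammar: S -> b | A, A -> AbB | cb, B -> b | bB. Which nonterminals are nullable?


A nonterminal is nullable iff some alternative derives ε (directly, or every symbol in it is nullable)
Nullable: {}


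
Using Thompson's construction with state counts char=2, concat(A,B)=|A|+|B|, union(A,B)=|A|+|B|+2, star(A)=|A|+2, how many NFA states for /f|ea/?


Syntax tree has 3 char leaf(s), 1 union(s), 0 star(s)
chars contribute 3×2 = 6; each union adds +2; each star adds +2
Total: 6 + 2 + 0 = 8 states


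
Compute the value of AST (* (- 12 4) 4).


Evaluate inner: (- 12 4) = 8
Evaluate root: (* 8 4) = 32
Result: 32


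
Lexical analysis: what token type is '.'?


Pattern: operator symbol
Type: OPERATOR


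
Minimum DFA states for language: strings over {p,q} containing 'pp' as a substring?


KMP-style automaton: 2 progress states + 1 absorbing accept = 3
Minimal DFA: 3 states


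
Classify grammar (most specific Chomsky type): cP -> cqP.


LHS has context (more than one symbol) and |LHS| ≤ |RHS|
Classification: Type 1 (Context-Sensitive)


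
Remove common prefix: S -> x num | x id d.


Common prefix: 'x'
Factored: S -> x S', S' -> num | id d


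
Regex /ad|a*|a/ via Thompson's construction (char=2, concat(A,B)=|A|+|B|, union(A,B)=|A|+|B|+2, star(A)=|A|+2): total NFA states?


Syntax tree has 4 char leaf(s), 2 union(s), 1 star(s)
chars contribute 4×2 = 8; each union adds +2; each star adds +2
Total: 8 + 4 + 2 = 14 states


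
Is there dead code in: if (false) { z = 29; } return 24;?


condition is constant false, so the whole block is unreachable
Dead: 'if (false) { z = 29; }'


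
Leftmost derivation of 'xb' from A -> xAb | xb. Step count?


Derivation: A => xb
Steps: 1


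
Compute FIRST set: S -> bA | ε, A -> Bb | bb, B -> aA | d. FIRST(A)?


Per alternative of A: FIRST(Bb) = {a, d}; FIRST(bb) = {b}
FIRST(A) = {a, b, d}


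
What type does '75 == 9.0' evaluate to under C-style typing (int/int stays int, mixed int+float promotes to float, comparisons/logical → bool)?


Operand types: int == float
Rule: comparison yields bool
Result type: bool


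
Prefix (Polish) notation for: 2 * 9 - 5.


left-to-right (same/higher precedence on left): tree is (- (* 2 9) 5)
Prefix: - * 2 9 5


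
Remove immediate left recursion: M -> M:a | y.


Left-recursive alternatives: M:a; non-recursive: y
Introduce M': M -> yM', M' -> :aM' | ε


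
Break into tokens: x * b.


Scan left to right, longest-match per lexeme
Tokens: ID(x), OP(*), ID(b)


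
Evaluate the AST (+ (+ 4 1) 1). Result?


Evaluate inner: (+ 4 1) = 5
Evaluate root: (+ 5 1) = 6
Result: 6


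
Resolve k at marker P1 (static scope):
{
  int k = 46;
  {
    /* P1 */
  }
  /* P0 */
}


P1's block does not declare k; resolves to the enclosing declaration at depth 0
k = 46


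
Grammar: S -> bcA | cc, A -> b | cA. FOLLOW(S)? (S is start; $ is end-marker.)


$ ∈ FOLLOW(S). For each A -> αBβ: add FIRST(β)\{ε} to FOLLOW(B); if β nullable, add FOLLOW(A).
FOLLOW(S) = {$}


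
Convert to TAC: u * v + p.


Break into single-operator statements:
t1 = u * v
t2 = t1 + p


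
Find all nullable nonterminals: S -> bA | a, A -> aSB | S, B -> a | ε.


A nonterminal is nullable iff some alternative derives ε (directly, or every symbol in it is nullable)
Nullable: {B}


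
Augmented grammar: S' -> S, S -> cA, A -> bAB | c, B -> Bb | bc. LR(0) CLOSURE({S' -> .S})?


Start: S' -> .S
For each item with dot before a nonterminal B, add B -> .γ for every B-production
Closure: [S' -> .S, S -> .cA]


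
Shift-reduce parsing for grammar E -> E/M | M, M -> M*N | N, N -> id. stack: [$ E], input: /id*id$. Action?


shift '/' to continue E -> E/M
Action: shift


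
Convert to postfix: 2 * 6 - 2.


Left to right (same or higher precedence on left)
Postfix: 2 6 * 2 -


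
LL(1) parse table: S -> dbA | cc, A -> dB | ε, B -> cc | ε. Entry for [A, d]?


For [A, d]: 'd' ∈ FIRST(dB)
Entry: A -> dB


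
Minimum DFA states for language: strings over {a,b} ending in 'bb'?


Track the longest suffix of input matching a prefix of 'bb': 3 classes (prefixes of length 0..2)
Minimal DFA: 3 states


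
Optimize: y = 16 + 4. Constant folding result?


16 + 4 = 20 at compile time
Optimized: y = 20


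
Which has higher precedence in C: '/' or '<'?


'/' is multiplicative (level 10); '<' is relational (level 7)
Higher level binds tighter
'/' has higher precedence than '<'


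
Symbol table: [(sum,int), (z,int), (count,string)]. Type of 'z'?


Lookup 'z' → type int


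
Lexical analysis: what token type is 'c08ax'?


Pattern: letter/underscore followed by alphanumerics, not a keyword
Type: IDENTIFIER


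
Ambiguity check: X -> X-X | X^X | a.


'a-a^a' has two parse trees (no precedence encoded between - and ^)
Ambiguous


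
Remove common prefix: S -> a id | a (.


Common prefix: 'a'
Factored: S -> a S', S' -> id | (


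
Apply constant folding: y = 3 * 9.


3 * 9 = 27 at compile time
Optimized: y = 27


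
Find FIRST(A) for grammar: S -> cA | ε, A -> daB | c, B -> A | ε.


Per alternative of A: FIRST(daB) = {d}; FIRST(c) = {c}
FIRST(A) = {c, d}


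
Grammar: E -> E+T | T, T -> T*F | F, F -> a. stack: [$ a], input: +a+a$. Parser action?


'a' on top is the handle for F -> a
Action: reduce (F -> a)


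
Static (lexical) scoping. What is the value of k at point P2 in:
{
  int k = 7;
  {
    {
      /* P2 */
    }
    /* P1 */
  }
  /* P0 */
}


P2's block does not declare k; resolves to the enclosing declaration at depth 0
k = 7


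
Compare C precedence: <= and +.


'+' is additive (level 9); '<=' is relational (level 7)
Higher level binds tighter
'+' has higher precedence than '<='


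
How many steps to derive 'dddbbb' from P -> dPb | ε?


Derivation: P => dPb => ddPbb => dddPbbb => dddbbb
Steps: 4


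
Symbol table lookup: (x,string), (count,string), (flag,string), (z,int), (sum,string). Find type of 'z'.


Lookup 'z' → type int


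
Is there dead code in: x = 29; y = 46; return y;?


x is assigned but never read
Dead: 'x = 29'


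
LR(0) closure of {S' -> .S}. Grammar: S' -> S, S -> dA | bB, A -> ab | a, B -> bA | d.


Start: S' -> .S
For each item with dot before a nonterminal B, add B -> .γ for every B-production
Closure: [S' -> .S, S -> .dA, S -> .bB]


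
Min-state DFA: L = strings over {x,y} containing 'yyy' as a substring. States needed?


KMP-style automaton: 3 progress states + 1 absorbing accept = 4
Minimal DFA: 4 states


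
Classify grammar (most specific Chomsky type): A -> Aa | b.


Left-linear: every RHS is a terminal or one nonterminal followed by a terminal
Classification: Type 3 (Regular)


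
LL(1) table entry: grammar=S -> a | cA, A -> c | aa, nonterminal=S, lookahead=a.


For [S, a]: 'a' ∈ FIRST(a)
Entry: S -> a


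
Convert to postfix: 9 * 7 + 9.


Left to right (same or higher precedence on left)
Postfix: 9 7 * 9 +


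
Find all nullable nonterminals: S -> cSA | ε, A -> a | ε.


A nonterminal is nullable iff some alternative derives ε (directly, or every symbol in it is nullable)
Nullable: {A, S}


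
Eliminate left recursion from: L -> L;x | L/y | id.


Left-recursive alternatives: L;x, L/y; non-recursive: id
Introduce L': L -> idL', L' -> ;xL' | /yL' | ε


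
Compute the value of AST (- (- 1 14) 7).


Evaluate inner: (- 1 14) = -13
Evaluate root: (- -13 7) = -20
Result: -20


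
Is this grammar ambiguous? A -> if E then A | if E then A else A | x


dangling else: 'if E then if E then x else x' parses two ways
Ambiguous


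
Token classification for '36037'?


Pattern: digits only
Type: INTEGER_LITERAL


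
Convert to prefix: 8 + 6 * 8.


'*' binds tighter: tree is (+ 8 (* 6 8))
Prefix: + 8 * 6 8


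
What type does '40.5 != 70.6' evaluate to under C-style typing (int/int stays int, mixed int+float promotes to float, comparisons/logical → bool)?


Operand types: float != float
Rule: comparison yields bool
Result type: bool


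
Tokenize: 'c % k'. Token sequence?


Scan left to right, longest-match per lexeme
Tokens: ID(c), OP(%), ID(k)


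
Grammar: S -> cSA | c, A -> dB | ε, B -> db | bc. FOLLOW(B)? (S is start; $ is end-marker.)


$ ∈ FOLLOW(S). For each A -> αBβ: add FIRST(β)\{ε} to FOLLOW(B); if β nullable, add FOLLOW(A).
FOLLOW(B) = {$, d}


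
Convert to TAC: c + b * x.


Break into single-operator statements:
t1 = b * x
t2 = c + t1


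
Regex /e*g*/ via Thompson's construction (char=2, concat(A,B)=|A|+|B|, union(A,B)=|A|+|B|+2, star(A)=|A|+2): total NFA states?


Syntax tree has 2 char leaf(s), 0 union(s), 2 star(s)
chars contribute 2×2 = 4; each union adds +2; each star adds +2
Total: 4 + 0 + 4 = 8 states


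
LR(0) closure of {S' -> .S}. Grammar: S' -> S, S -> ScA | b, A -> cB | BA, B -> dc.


Start: S' -> .S
For each item with dot before a nonterminal B, add B -> .γ for every B-production
Closure: [S' -> .S, S -> .ScA, S -> .b]


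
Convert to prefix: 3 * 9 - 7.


left-to-right (same/higher precedence on left): tree is (- (* 3 9) 7)
Prefix: - * 3 9 7


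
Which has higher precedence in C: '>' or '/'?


'/' is multiplicative (level 10); '>' is relational (level 7)
Higher level binds tighter
'/' has higher precedence than '>'


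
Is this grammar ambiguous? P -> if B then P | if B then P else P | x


dangling else: 'if B then if B then x else x' parses two ways
Ambiguous


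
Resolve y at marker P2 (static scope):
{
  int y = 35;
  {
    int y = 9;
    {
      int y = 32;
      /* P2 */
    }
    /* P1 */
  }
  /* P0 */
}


y declared in the same block as P2
y = 32


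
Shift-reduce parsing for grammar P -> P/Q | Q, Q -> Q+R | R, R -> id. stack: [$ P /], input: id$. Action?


no handle ('P/' is not any RHS); shift 'id'
Action: shift


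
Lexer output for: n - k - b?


Scan left to right, longest-match per lexeme
Tokens: ID(n), OP(-), ID(k), OP(-), ID(b)


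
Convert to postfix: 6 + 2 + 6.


Left to right (same or higher precedence on left)
Postfix: 6 2 + 6 +


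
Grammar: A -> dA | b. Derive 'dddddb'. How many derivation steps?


Derivation: A => dA => ddA => dddA => ddddA => dddddA => dddddb
Steps: 6


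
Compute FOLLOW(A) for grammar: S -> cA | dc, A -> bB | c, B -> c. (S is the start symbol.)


$ ∈ FOLLOW(S). For each A -> αBβ: add FIRST(β)\{ε} to FOLLOW(B); if β nullable, add FOLLOW(A).
FOLLOW(A) = {$}


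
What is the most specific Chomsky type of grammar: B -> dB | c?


Right-linear: every RHS is a terminal or a terminal followed by one nonterminal
Classification: Type 3 (Regular)


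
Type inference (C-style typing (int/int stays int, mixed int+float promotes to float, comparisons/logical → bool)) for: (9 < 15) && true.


Operand types: bool && bool
Rule: logical operators take bool operands and yield bool
Result type: bool


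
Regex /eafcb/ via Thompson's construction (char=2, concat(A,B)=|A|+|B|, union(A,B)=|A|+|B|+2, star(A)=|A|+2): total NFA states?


Syntax tree has 5 char leaf(s), 0 union(s), 0 star(s)
chars contribute 5×2 = 10; each union adds +2; each star adds +2
Total: 10 + 0 + 0 = 10 states


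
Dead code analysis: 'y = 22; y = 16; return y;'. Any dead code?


first assignment to y is overwritten before any read
Dead: 'y = 22'


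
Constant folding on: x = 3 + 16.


3 + 16 = 19 at compile time
Optimized: x = 19


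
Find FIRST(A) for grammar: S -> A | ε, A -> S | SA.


Per alternative of A: FIRST(S) = {ε}; FIRST(SA) = {ε}
FIRST(A) = {ε}


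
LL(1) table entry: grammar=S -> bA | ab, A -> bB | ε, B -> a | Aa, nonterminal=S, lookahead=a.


For [S, a]: 'a' ∈ FIRST(ab)
Entry: S -> ab


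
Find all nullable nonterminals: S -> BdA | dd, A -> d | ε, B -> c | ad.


A nonterminal is nullable iff some alternative derives ε (directly, or every symbol in it is nullable)
Nullable: {A}


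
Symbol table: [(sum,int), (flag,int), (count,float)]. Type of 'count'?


Lookup 'count' → type float


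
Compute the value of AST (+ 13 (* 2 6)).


Evaluate inner: (* 2 6) = 12
Evaluate root: (+ 13 12) = 25
Result: 25


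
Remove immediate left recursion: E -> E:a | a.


Left-recursive alternatives: E:a; non-recursive: a
Introduce E': E -> aE', E' -> :aE' | ε


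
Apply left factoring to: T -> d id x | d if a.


Common prefix: 'd'
Factored: T -> d T', T' -> id x | if a


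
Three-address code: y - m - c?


Break into single-operator statements:
t1 = y - m
t2 = t1 - c


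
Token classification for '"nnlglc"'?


Pattern: double-quoted sequence
Type: STRING_LITERAL


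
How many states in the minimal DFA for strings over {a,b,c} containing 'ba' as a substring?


KMP-style automaton: 2 progress states + 1 absorbing accept = 3
Minimal DFA: 3 states


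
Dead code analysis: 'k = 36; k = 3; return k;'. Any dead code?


first assignment to k is overwritten before any read
Dead: 'k = 36'


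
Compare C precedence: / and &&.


'/' is multiplicative (level 10); '&&' is logical AND (level 2)
Higher level binds tighter
'/' has higher precedence than '&&'


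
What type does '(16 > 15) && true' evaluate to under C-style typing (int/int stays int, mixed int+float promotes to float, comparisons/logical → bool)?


Operand types: bool && bool
Rule: logical operators take bool operands and yield bool
Result type: bool


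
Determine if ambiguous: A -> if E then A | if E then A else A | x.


dangling else: 'if E then if E then x else x' parses two ways
Ambiguous


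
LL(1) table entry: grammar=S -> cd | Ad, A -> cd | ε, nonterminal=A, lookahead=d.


For [A, d]: ε is nullable and 'd' ∈ FOLLOW(A)
Entry: A -> ε


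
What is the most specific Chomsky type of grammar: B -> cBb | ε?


Single nonterminal LHS, but c^n b^n is not regular
Classification: Type 2 (Context-Free)


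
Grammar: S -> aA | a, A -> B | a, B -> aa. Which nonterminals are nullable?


A nonterminal is nullable iff some alternative derives ε (directly, or every symbol in it is nullable)
Nullable: {}


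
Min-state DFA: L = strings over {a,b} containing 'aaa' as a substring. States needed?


KMP-style automaton: 3 progress states + 1 absorbing accept = 4
Minimal DFA: 4 states


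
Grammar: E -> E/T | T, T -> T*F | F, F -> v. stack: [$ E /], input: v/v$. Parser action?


no handle ('E/' is not any RHS); shift 'v'
Action: shift


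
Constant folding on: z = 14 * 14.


14 * 14 = 196 at compile time
Optimized: z = 196


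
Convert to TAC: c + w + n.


Break into single-operator statements:
t1 = c + w
t2 = t1 + n


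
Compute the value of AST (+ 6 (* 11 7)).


Evaluate inner: (* 11 7) = 77
Evaluate root: (+ 6 77) = 83
Result: 83


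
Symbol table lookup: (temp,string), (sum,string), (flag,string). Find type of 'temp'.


Lookup 'temp' → type string
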